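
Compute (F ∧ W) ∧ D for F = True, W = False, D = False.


F = True, W = False, D = False
Step 1: F ∧ W = True AND False = False
Step 2: False ∧ D = False AND False = False
AND is true only when ALL operands are true.

False


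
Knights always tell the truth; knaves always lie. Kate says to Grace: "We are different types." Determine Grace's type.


Kate says: "We are different types."
Case 1: Kate is a Knight (truth-teller)
  Statement is true → they ARE different → Grace is a Knave
Case 2: Kate is a Knave (liar)
  Statement is false → they are NOT different → Grace is a Knave
In both cases, Grace is a Knave.

Knave


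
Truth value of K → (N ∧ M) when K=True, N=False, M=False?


K = True, N = False, M = False
Expression: K → (N ∧ M)
Step 1: N ∧ M = False AND False = False
Step 2: K → (False) = True → False = False

False


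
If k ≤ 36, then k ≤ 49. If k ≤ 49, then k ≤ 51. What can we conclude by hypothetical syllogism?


Hypothetical syllogism: P → Q, Q → R ⊢ P → R
Premise 1: k ≤ 36 → k ≤ 49
Premise 2: k ≤ 49 → k ≤ 51
Chain the implications: the middle term (k ≤ 49) links the two.
Conclusion: If k ≤ 36, then k ≤ 51.

If k ≤ 36, then k ≤ 51.


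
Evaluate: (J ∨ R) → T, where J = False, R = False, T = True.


J = False, R = False, T = True
Step 1: J ∨ R = False OR False = False
Step 2: (False) → T: false only when antecedent=True and T=False.
Result: True

True


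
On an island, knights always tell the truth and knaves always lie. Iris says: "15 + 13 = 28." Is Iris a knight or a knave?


Statement: "15 + 13 = 28."
Actual: 15 + 13 = 28
Claimed: 28
Statement is TRUE → Iris tells the truth → Knight

Knight


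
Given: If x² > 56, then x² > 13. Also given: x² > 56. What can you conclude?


Modus ponens: P → Q, P ⊢ Q
P: x² > 56
Q: x² > 13
We have P → Q and P is true.
By modus ponens, Q must be true.

x² > 13


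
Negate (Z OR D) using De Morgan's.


De Morgan's law: ¬(P ∨ Q) ≡ ¬P ∧ ¬Q
¬(Z ∨ D) = ¬Z ∧ ¬D

¬Z ∧ ¬D


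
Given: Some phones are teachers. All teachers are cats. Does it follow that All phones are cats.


Premise 1: Some phones are teachers.
Premise 2: All teachers are cats.
Conclusion: All phones are cats.
Fallacy: illicit minor. The minor term (phones) is distributed in the conclusion ('All phones ...') but undistributed in its premise ('Some phones are teachers' doesn't cover all phones).
Only 'Some phones are cats' follows, not 'All'.

Invalid


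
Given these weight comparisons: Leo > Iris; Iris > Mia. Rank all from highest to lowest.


Constraints: Leo > Iris; Iris > Mia
Method: at each step, the next-highest is the one remaining person who never appears on the smaller side of a constraint between remaining people.
  Step 1: remaining {Iris, Mia, Leo}; on the smaller side: {Iris, Mia} → Leo is next (Leo > Iris).
  Step 2: remaining {Iris, Mia}; on the smaller side: {Mia} → Iris is next (Iris > Mia).
  Step 3: only Mia remains → lowest.
Final ranking (highest to lowest):

Leo > Iris > Mia


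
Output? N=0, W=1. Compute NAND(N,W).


N AND W = 0
NOT(0) = 1

1


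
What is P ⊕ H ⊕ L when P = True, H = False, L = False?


P = True, H = False, L = False
Step 1: P ⊕ H = True XOR False = True
Step 2: True ⊕ L = True XOR False = True
XOR is true when an odd number of operands are true.

True


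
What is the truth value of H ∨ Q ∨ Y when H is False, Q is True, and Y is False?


H = False, Q = True, Y = False
Step 1: H ∨ Q = False OR True = True
Step 2: True ∨ Y = True OR False = True
OR is true when at least one operand is true.

True


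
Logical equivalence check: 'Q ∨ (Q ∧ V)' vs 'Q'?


Expression 1: Q ∨ (Q ∧ V)
Expression 2: Q
Truth table (Q V | Expr1 Expr2):
  T T |   T     T
  T F |   T     T
  F T |   F     F
  F F |   F     F
All 4 rows agree, so the expressions are logically equivalent.

Yes


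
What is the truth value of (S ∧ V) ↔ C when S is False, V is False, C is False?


S = False, V = False, C = False
Step 1: S ∧ V = False AND False = False
Step 2: (False) ↔ C: true when both sides have same truth value.
Result: False ↔ False = True

True


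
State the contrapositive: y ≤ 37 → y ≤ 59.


Original: If y ≤ 37, then y ≤ 59
Contrapositive: If ¬Q, then ¬P
Negate Q: not (y ≤ 59)
Negate P: not (y ≤ 37)

If not (y ≤ 59), then not (y ≤ 37).


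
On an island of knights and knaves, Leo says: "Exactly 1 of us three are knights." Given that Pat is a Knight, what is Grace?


Leo claims exactly 1 knights among Leo, Pat, Grace.
Given: Pat is a Knight.

Case 1: Leo is a Knight (tells truth)
  Then exactly 1 of the three are knights.
  Counting Leo, Pat: 2 knight(s) so far. Need -1 more → impossible.
Case 2: Leo is a Knave (lies)
  Then the count is NOT 1.
  If Grace = Knave, count = 1 = 1 → claim would be true, contradicts lie.
  If Grace = Knight, count = 2 ≠ 1 → lie confirmed ✓

Grace is a Knight.

Knight


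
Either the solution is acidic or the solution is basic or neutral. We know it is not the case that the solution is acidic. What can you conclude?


Disjunctive syllogism: P ∨ Q, ¬P ⊢ Q
Disjunction: the solution is acidic ∨ the solution is basic or neutral
We know it is not the case that the solution is acidic.
By disjunctive syllogism, the other disjunct must be true.

The solution is basic or neutral


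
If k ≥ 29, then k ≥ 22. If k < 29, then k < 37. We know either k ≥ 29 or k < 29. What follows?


Constructive dilemma: (P → Q) ∧ (R → S), P ∨ R ⊢ Q ∨ S
Premise 1: k ≥ 29 → k ≥ 22
Premise 2: k < 29 → k < 37
Premise 3: k ≥ 29 ∨ k < 29
Case 1: Assuming k ≥ 29, then by Premise 1, k ≥ 22.
Case 2: Assuming k < 29, then by Premise 2, k < 37.
Since one of k ≥ 29 or k < 29 must hold, we get k ≥ 22 or k < 37.

k ≥ 22 or k < 37.


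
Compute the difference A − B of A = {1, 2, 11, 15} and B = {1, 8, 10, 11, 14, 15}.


A = {1, 2, 11, 15}
B = {1, 8, 10, 11, 14, 15}
Operation: difference A − B
In A but not B: 2

{2}


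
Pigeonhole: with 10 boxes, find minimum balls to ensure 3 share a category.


Pigeonhole: to guarantee k in one of n categories, need (k-1)×n + 1.
k = 3, n = 10
Minimum = (3-1) × 10 + 1 = 2 × 10 + 1

21


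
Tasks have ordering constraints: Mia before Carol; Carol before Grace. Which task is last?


Constraints: Mia before Carol; Carol before Grace
The last task can have nothing scheduled after it, so it must never appear on the left of a 'before'.
Tasks appearing before some other task: Mia, Carol.
The only task not in that list is Grace → it is last.

Grace


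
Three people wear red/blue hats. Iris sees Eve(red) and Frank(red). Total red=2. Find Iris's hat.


Total red = 2, seen red = 2
Own red = 2 - 2 = 0
Iris's hat is blue.

blue


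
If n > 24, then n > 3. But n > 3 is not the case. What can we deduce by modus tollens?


Modus tollens: P → Q, ¬Q ⊢ ¬P
P: n > 24
Q: n > 3
We have P → Q and Q is false.
By modus tollens, P must be false.

It is not the case that n > 24


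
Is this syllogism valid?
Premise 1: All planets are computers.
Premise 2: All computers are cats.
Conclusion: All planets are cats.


Premise 1: All planets are computers.
Premise 2: All computers are cats.
Conclusion: All planets are cats.
Barbara syllogism (AAA-1): All A are B, All B are C → All A are C.
Middle term (computers) distributed in premise 2.

Valid


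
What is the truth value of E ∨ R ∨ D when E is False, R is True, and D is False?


E = False, R = True, D = False
Step 1: E ∨ R = False OR True = True
Step 2: True ∨ D = True OR False = True
OR is true when at least one operand is true.

True


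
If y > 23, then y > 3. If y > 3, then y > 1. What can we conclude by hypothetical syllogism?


Hypothetical syllogism: P → Q, Q → R ⊢ P → R
Premise 1: y > 23 → y > 3
Premise 2: y > 3 → y > 1
Chain the implications: the middle term (y > 3) links the two.
Conclusion: If y > 23, then y > 1.

If y > 23, then y > 1.


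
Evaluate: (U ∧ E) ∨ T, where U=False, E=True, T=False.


U = False, E = True, T = False
Expression: (U ∧ E) ∨ T
Step 1: U ∧ E = False AND True = False
Step 2: (False) ∨ T = False OR False = False

False


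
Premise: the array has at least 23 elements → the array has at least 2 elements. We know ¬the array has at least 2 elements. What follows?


Modus tollens: P → Q, ¬Q ⊢ ¬P
P: the array has at least 23 elements
Q: the array has at least 2 elements
We have P → Q and Q is false.
By modus tollens, P must be false.

It is not the case that the array has at least 23 elements


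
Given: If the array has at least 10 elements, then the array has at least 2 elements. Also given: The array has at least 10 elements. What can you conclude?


Modus ponens: P → Q, P ⊢ Q
P: the array has at least 10 elements
Q: the array has at least 2 elements
We have P → Q and P is true.
By modus ponens, Q must be true.

The array has at least 2 elements


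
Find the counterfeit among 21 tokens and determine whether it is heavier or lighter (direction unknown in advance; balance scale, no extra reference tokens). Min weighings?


Let n = 21. 42 possibilities (n tokens × lighter/heavier); each weighing has 3 outcomes.
Bound for k weighings: say the first weighing puts j tokens on each pan. If it tips, the 2j weighed tokens remain suspects (each with a known direction) and k-1 weighings give 3^(k-1) outcomes; 3^(k-1) is odd, so 2j ≤ 3^(k-1) - 1. If it balances, the n - 2j unweighed tokens remain with direction unknown: 2(n - 2j) ≤ 3^(k-1) - 1 by the same parity argument. Adding, n ≤ (3^(k-1) - 1) + (3^(k-1) - 1)/2 = (3^k - 3)/2, and the classical three-group strategy achieves this (3 tokens in 2 weighings, 12 in 3, 39 in 4, 120 in 5).
So we need the smallest k with (3^k - 3)/2 ≥ 21.
k = 3: (3^3 - 3)/2 = 12 < 21 ✗
k = 4: (3^4 - 3)/2 = 39 ≥ 21 ✓

4


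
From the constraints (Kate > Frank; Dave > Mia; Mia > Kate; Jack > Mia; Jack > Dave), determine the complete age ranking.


Constraints: Kate > Frank; Dave > Mia; Mia > Kate; Jack > Mia; Jack > Dave
Method: at each step, the next-highest is the one remaining person who never appears on the smaller side of a constraint between remaining people.
  Step 1: remaining {Mia, Frank, Jack, Dave, Kate}; on the smaller side: {Mia, Frank, Dave, Kate} → Jack is next (Jack > Mia; Jack > Dave).
  Step 2: remaining {Mia, Frank, Dave, Kate}; on the smaller side: {Mia, Frank, Kate} → Dave is next (Dave > Mia).
  Step 3: remaining {Mia, Frank, Kate}; on the smaller side: {Frank, Kate} → Mia is next (Mia > Kate).
  Step 4: remaining {Frank, Kate}; on the smaller side: {Frank} → Kate is next (Kate > Frank).
  Step 5: only Frank remains → lowest.
Final ranking (highest to lowest):

Jack > Dave > Mia > Kate > Frank


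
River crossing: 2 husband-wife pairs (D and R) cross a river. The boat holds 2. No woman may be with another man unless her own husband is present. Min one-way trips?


Label couples D and R.
1. WD+WR → (far: WD,WR; near: HD,HR)
2. WD ←   (far: WR; near: HD,HR,WD)
3. HD+HR → (far: HD,HR,WR; near: WD)
4. HD ←   (far: HR,WR; near: HD,WD)  — HD returns, since WD is alone on near bank
5. HD+WD → (far: all four; near: empty)
Every state respects the constraint.
Minimum trips = 5

5


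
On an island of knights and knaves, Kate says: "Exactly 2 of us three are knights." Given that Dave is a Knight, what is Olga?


Kate claims exactly 2 knights among Kate, Dave, Olga.
Given: Dave is a Knight.

Case 1: Kate is a Knight (tells truth)
  Then exactly 2 of the three are knights.
  Counting Kate, Dave: 2 knight(s) so far. Need 0 more → Olga = Knave.
Case 2: Kate is a Knave (lies)
  Then the count is NOT 2.
  If Olga = Knight, count = 2 = 2 → claim would be true, contradicts lie.
  If Olga = Knave, count = 1 ≠ 2 → lie confirmed ✓

Olga is a Knave.

Knave


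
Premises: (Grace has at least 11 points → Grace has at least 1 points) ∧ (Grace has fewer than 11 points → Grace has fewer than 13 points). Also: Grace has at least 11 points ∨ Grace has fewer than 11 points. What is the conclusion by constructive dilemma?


Constructive dilemma: (P → Q) ∧ (R → S), P ∨ R ⊢ Q ∨ S
Premise 1: Grace has at least 11 points → Grace has at least 1 points
Premise 2: Grace has fewer than 11 points → Grace has fewer than 13 points
Premise 3: Grace has at least 11 points ∨ Grace has fewer than 11 points
Case 1: Assuming Grace has at least 11 points, then by Premise 1, Grace has at least 1 points.
Case 2: Assuming Grace has fewer than 11 points, then by Premise 2, Grace has fewer than 13 points.
Since one of Grace has at least 11 points or Grace has fewer than 11 points must hold, we get Grace has at least 1 points or Grace has fewer than 13 points.

Grace has at least 1 points or Grace has fewer than 13 points.


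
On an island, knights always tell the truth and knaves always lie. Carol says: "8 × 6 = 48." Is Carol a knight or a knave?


Statement: "8 × 6 = 48."
Actual: 8 × 6 = 48
Claimed: 48
Statement is TRUE → Carol tells the truth → Knight

Knight


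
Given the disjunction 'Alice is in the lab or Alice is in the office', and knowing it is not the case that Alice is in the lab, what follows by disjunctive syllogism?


Disjunctive syllogism: P ∨ Q, ¬P ⊢ Q
Disjunction: Alice is in the lab ∨ Alice is in the office
We know it is not the case that Alice is in the lab.
By disjunctive syllogism, the other disjunct must be true.

Alice is in the office


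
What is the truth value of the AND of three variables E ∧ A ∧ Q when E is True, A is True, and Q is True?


E = True, A = True, Q = True
Step 1: E ∧ A = True AND True = True
Step 2: (True) ∧ Q = (True) AND True = True
AND is true only when ALL operands are true.

True


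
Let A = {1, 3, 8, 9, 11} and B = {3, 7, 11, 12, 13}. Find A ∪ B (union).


A = {1, 3, 8, 9, 11}
B = {3, 7, 11, 12, 13}
Operation: union
All elements combined: 1, 3, 7, 8, 9, 11, 12, 13

{1, 3, 7, 8, 9, 11, 12, 13}


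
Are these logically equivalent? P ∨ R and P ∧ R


Expression 1: P ∨ R
Expression 2: P ∧ R
Truth table (P R | Expr1 Expr2):
  T T |   T     T
  T F |   T     F   ← differ
  F T |   T     F   ← differ
  F F |   F     F
Counterexample: P=T, R=F gives Expr1 = T but Expr2 = F, so the expressions are NOT logically equivalent.

No


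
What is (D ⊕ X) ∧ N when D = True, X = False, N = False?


D = True, X = False, N = False
Step 1: D ⊕ X = True XOR False = True
Step 2: True ∧ N = True AND False = False
XOR true when exactly one of D,X is true; then AND with N.

False


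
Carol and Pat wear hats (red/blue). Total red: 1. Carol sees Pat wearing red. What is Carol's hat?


Total red = 1, Pat = red
Red accounted for: 1
Remaining for Carol: 0
Carol's hat is blue.

blue


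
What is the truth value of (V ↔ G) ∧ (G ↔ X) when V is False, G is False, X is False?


V = False, G = False, X = False
Step 1: V ↔ G is true when V and G have the same value. Result: True
Step 2: G ↔ X is true when G and X have the same value. Result: True
Step 3: True ∧ True = True

True


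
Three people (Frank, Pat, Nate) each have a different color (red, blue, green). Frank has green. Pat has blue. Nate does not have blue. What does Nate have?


From clues:
  Pat → blue
  Frank → green
By elimination, Nate gets the remaining.

red


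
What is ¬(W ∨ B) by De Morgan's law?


De Morgan's law: ¬(P ∨ Q) ≡ ¬P ∧ ¬Q
¬(W ∨ B) = ¬W ∧ ¬B

¬W ∧ ¬B


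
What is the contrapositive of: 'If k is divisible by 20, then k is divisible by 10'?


Original: If k is divisible by 20, then k is divisible by 10
Contrapositive: If ¬Q, then ¬P
Negate Q: not (k is divisible by 10)
Negate P: not (k is divisible by 20)

If not (k is divisible by 10), then not (k is divisible by 20).


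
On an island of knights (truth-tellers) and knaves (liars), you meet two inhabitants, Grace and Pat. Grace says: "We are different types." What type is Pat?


Grace says: "We are different types."
Case 1: Grace is a Knight (truth-teller)
  Statement is true → they ARE different → Pat is a Knave
Case 2: Grace is a Knave (liar)
  Statement is false → they are NOT different → Pat is a Knave
In both cases, Pat is a Knave.

Knave


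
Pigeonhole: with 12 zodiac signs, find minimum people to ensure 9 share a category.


Pigeonhole: to guarantee k in one of n categories, need (k-1)×n + 1.
k = 9, n = 12
Minimum = (9-1) × 12 + 1 = 8 × 12 + 1

97


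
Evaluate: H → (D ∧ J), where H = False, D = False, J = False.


H = False, D = False, J = False
Step 1: D ∧ J = False AND False = False
Step 2: H → (False): false only when H=True and consequent=False.
Result: True

True


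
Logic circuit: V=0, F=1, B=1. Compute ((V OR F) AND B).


V OR F = 0|1 = 1
1 AND 1 = 1

1


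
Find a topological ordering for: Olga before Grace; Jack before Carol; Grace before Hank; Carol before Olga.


Constraints: Olga before Grace; Jack before Carol; Grace before Hank; Carol before Olga
Method: repeatedly schedule the remaining task that has no remaining task required before it.
  Step 1: remaining {Grace, Jack, Carol, Hank, Olga}; every task except Jack still has a predecessor pending → schedule Jack.
  Step 2: remaining {Grace, Carol, Hank, Olga}; every task except Carol still has a predecessor pending → schedule Carol.
  Step 3: remaining {Grace, Hank, Olga}; every task except Olga still has a predecessor pending → schedule Olga.
  Step 4: remaining {Grace, Hank}; every task except Grace still has a predecessor pending → schedule Grace.
  Step 5: only Hank remains → schedule Hank.
Resulting order:

Jack → Carol → Olga → Grace → Hank


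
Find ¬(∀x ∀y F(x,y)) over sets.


Original: ∀x ∀y F(x,y)
Rule: ¬∀→∃, ¬∃→∀, negate predicate.
Negation: ∃x ∃y ¬F(x,y)

∃x ∃y ¬F(x,y)


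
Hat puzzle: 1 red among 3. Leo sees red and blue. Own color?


Total red = 1, seen red = 1
Own red = 1 - 1 = 0
Leo's hat is blue.

blue


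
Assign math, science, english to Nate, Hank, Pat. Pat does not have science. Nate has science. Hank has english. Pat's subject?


From clues:
  Hank → english
  Nate → science
By elimination, Pat gets the remaining.

math


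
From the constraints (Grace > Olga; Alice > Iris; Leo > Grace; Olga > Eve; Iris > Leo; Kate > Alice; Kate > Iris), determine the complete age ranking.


Constraints: Grace > Olga; Alice > Iris; Leo > Grace; Olga > Eve; Iris > Leo; Kate > Alice; Kate > Iris
Method: at each step, the next-highest is the one remaining person who never appears on the smaller side of a constraint between remaining people.
  Step 1: remaining {Iris, Eve, Alice, Kate, Olga, Grace, Leo}; on the smaller side: {Iris, Eve, Alice, Olga, Grace, Leo} → Kate is next (Kate > Alice; Kate > Iris).
  Step 2: remaining {Iris, Eve, Alice, Olga, Grace, Leo}; on the smaller side: {Iris, Eve, Olga, Grace, Leo} → Alice is next (Alice > Iris).
  Step 3: remaining {Iris, Eve, Olga, Grace, Leo}; on the smaller side: {Eve, Olga, Grace, Leo} → Iris is next (Iris > Leo).
  Step 4: remaining {Eve, Olga, Grace, Leo}; on the smaller side: {Eve, Olga, Grace} → Leo is next (Leo > Grace).
  Step 5: remaining {Eve, Olga, Grace}; on the smaller side: {Eve, Olga} → Grace is next (Grace > Olga).
  Step 6: remaining {Eve, Olga}; on the smaller side: {Eve} → Olga is next (Olga > Eve).
  Step 7: only Eve remains → lowest.
Final ranking (highest to lowest):

Kate > Alice > Iris > Leo > Grace > Olga > Eve


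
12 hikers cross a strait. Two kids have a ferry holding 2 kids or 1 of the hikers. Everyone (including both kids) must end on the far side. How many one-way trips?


Per crossing of one of the hikers: kids→, one←, one of the hikers→, one← = 4 trips
12 × 4 = 48, + 1 final kids→ = 49
Minimum trips = 49

49


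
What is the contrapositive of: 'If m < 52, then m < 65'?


Original: If m < 52, then m < 65
Contrapositive: If ¬Q, then ¬P
Negate Q: not (m < 65)
Negate P: not (m < 52)

If not (m < 65), then not (m < 52).


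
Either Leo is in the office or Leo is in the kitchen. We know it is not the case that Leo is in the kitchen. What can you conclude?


Disjunctive syllogism: P ∨ Q, ¬P ⊢ Q
Disjunction: Leo is in the office ∨ Leo is in the kitchen
We know it is not the case that Leo is in the kitchen.
By disjunctive syllogism, the other disjunct must be true.

Leo is in the office


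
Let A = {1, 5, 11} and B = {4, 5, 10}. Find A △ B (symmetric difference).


A = {1, 5, 11}
B = {4, 5, 10}
Operation: symmetric difference
In A only: [1, 11], in B only: [4, 10]

{1, 4, 10, 11}


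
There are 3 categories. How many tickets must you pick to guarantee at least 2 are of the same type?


Pigeonhole: to guarantee k in one of n categories, need (k-1)×n + 1.
k = 2, n = 3
Minimum = (2-1) × 3 + 1 = 1 × 3 + 1

4


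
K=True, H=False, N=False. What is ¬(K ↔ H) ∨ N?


K = True, H = False, N = False
Expression: ¬(K ↔ H) ∨ N
Step 1: K ↔ H = (True iff False) = False
Step 2: ¬(K ↔ H) = NOT False = True
Step 3: (True) ∨ N = True OR False = True

True


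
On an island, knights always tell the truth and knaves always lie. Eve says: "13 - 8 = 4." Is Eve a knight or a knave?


Statement: "13 - 8 = 4."
Actual: 13 - 8 = 5
Claimed: 4
Statement is FALSE → Eve lies → Knave

Knave


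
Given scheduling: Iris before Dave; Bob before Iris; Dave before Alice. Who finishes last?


Constraints: Iris before Dave; Bob before Iris; Dave before Alice
The last task can have nothing scheduled after it, so it must never appear on the left of a 'before'.
Tasks appearing before some other task: Iris, Bob, Dave.
The only task not in that list is Alice → it is last.

Alice


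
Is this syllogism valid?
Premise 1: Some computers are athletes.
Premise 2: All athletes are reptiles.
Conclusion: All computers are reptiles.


Premise 1: Some computers are athletes.
Premise 2: All athletes are reptiles.
Conclusion: All computers are reptiles.
Fallacy: illicit minor. The minor term (computers) is distributed in the conclusion ('All computers ...') but undistributed in its premise ('Some computers are athletes' doesn't cover all computers).
Only 'Some computers are reptiles' follows, not 'All'.

Invalid


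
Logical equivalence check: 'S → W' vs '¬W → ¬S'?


Expression 1: S → W
Expression 2: ¬W → ¬S
Truth table (S W | Expr1 Expr2):
  T T |   T     T
  T F |   F     F
  F T |   T     T
  F F |   T     T
All 4 rows agree, so the expressions are logically equivalent.

Yes


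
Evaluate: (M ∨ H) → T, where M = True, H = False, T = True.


M = True, H = False, T = True
Step 1: M ∨ H = True OR False = True
Step 2: (True) → T: false only when antecedent=True and T=False.
Result: True

True


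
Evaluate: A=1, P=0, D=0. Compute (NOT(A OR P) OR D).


A OR P = 1
NOT(1) = 0
0 OR 0 = 0

0


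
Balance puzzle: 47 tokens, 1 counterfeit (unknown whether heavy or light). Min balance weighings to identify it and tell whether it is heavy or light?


Let n = 47. 94 possibilities (n tokens × lighter/heavier); each weighing has 3 outcomes.
Bound for k weighings: say the first weighing puts j tokens on each pan. If it tips, the 2j weighed tokens remain suspects (each with a known direction) and k-1 weighings give 3^(k-1) outcomes; 3^(k-1) is odd, so 2j ≤ 3^(k-1) - 1. If it balances, the n - 2j unweighed tokens remain with direction unknown: 2(n - 2j) ≤ 3^(k-1) - 1 by the same parity argument. Adding, n ≤ (3^(k-1) - 1) + (3^(k-1) - 1)/2 = (3^k - 3)/2, and the classical three-group strategy achieves this (3 tokens in 2 weighings, 12 in 3, 39 in 4, 120 in 5).
So we need the smallest k with (3^k - 3)/2 ≥ 47.
k = 4: (3^4 - 3)/2 = 39 < 47 ✗
k = 5: (3^5 - 3)/2 = 120 ≥ 47 ✓

5


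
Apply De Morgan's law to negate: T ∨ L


De Morgan's law: ¬(P ∨ Q) ≡ ¬P ∧ ¬Q
¬(T ∨ L) = ¬T ∧ ¬L

¬T ∧ ¬L


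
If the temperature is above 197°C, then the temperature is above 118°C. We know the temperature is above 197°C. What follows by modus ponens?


Modus ponens: P → Q, P ⊢ Q
P: the temperature is above 197°C
Q: the temperature is above 118°C
We have P → Q and P is true.
By modus ponens, Q must be true.

The temperature is above 118°C


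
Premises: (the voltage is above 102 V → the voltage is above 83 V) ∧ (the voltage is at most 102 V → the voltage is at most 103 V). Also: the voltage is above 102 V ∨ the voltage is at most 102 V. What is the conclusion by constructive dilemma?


Constructive dilemma: (P → Q) ∧ (R → S), P ∨ R ⊢ Q ∨ S
Premise 1: the voltage is above 102 V → the voltage is above 83 V
Premise 2: the voltage is at most 102 V → the voltage is at most 103 V
Premise 3: the voltage is above 102 V ∨ the voltage is at most 102 V
Case 1: Assuming the voltage is above 102 V, then by Premise 1, the voltage is above 83 V.
Case 2: Assuming the voltage is at most 102 V, then by Premise 2, the voltage is at most 103 V.
Since one of the voltage is above 102 V or the voltage is at most 102 V must hold, we get the voltage is above 83 V or the voltage is at most 103 V.

The voltage is above 83 V or the voltage is at most 103 V.


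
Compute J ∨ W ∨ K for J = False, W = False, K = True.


J = False, W = False, K = True
Step 1: J ∨ W = False OR False = False
Step 2: False ∨ K = False OR True = True
OR is true when at least one operand is true.

True


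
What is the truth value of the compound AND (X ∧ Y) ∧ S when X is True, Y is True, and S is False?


X = True, Y = True, S = False
Step 1: X ∧ Y = True AND True = True
Step 2: True ∧ S = True AND False = False
AND is true only when ALL operands are true.

False


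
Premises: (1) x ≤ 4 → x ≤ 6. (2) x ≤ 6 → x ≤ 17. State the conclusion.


Hypothetical syllogism: P → Q, Q → R ⊢ P → R
Premise 1: x ≤ 4 → x ≤ 6
Premise 2: x ≤ 6 → x ≤ 17
Chain the implications: the middle term (x ≤ 6) links the two.
Conclusion: If x ≤ 4, then x ≤ 17.

If x ≤ 4, then x ≤ 17.


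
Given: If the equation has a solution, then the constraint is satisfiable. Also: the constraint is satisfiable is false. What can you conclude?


Modus tollens: P → Q, ¬Q ⊢ ¬P
P: the equation has a solution
Q: the constraint is satisfiable
We have P → Q and Q is false.
By modus tollens, P must be false.

It is not the case that the equation has a solution


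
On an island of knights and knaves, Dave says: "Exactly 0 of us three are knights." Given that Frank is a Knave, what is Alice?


Dave claims exactly 0 knights among Dave, Frank, Alice.
Given: Frank is a Knave.

Case 1: Dave is a Knight (tells truth)
  Then exactly 0 of the three are knights.
  Counting Dave, Frank: 1 knight(s) so far. Need -1 more → impossible.
Case 2: Dave is a Knave (lies)
  Then the count is NOT 0.
  If Alice = Knave, count = 0 = 0 → claim would be true, contradicts lie.
  If Alice = Knight, count = 1 ≠ 0 → lie confirmed ✓

Alice is a Knight.

Knight


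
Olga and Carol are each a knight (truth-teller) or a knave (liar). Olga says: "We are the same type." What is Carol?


Olga says: "We are the same type."
Case 1: Olga is a Knight (truth-teller)
  Statement is true → they ARE the same → Carol is also a Knight
Case 2: Olga is a Knave (liar)
  Statement is false → they are NOT the same → Carol is a Knight
In both cases, Carol is a Knight.

Knight


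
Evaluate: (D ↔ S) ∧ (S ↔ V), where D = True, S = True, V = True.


D = True, S = True, V = True
Step 1: D ↔ S is true when D and S have the same value. Result: True
Step 2: S ↔ V is true when S and V have the same value. Result: True
Step 3: True ∧ True = True

True


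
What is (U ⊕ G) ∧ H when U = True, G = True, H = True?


U = True, G = True, H = True
Step 1: U ⊕ G = True XOR True = False
Step 2: False ∧ H = False AND True = False
XOR true when exactly one of U,G is true; then AND with H.

False


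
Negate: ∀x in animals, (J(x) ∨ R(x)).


Original: ∀x (J(x) ∨ R(x))
Rule: ¬∀→∃, ¬∃→∀, negate predicate.
Negation: ∃x (¬J(x) ∧ ¬R(x))

∃x (¬J(x) ∧ ¬R(x))


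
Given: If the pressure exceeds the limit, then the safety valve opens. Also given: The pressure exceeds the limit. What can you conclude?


Modus ponens: P → Q, P ⊢ Q
P: the pressure exceeds the limit
Q: the safety valve opens
We have P → Q and P is true.
By modus ponens, Q must be true.

The safety valve opens


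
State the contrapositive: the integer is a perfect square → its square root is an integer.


Original: If the integer is a perfect square, then its square root is an integer
Contrapositive: If ¬Q, then ¬P
Negate Q: not (its square root is an integer)
Negate P: not (the integer is a perfect square)

If not (its square root is an integer), then not (the integer is a perfect square).


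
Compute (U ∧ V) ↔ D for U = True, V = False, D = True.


U = True, V = False, D = True
Step 1: U ∧ V = True AND False = False
Step 2: (False) ↔ D: true when both sides have same truth value.
Result: False ↔ True = False

False


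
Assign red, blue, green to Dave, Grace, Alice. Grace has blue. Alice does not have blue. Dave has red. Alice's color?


From clues:
  Dave → red
  Grace → blue
By elimination, Alice gets the remaining.

green


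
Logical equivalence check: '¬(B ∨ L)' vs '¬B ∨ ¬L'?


Expression 1: ¬(B ∨ L)
Expression 2: ¬B ∨ ¬L
Truth table (B L | Expr1 Expr2):
  T T |   F     F
  T F |   F     T   ← differ
  F T |   F     T   ← differ
  F F |   T     T
Counterexample: B=T, L=F gives Expr1 = F but Expr2 = T, so the expressions are NOT logically equivalent.

No


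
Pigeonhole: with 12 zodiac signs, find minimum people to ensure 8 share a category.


Pigeonhole: to guarantee k in one of n categories, need (k-1)×n + 1.
k = 8, n = 12
Minimum = (8-1) × 12 + 1 = 7 × 12 + 1

85


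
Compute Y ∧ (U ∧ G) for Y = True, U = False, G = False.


Y = True, U = False, G = False
Step 1: U ∧ G = False AND False = False
Step 2: Y ∧ False = True AND False = False
AND is true only when ALL operands are true.

False


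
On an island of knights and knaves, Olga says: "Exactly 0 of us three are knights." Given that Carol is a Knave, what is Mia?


Olga claims exactly 0 knights among Olga, Carol, Mia.
Given: Carol is a Knave.

Case 1: Olga is a Knight (tells truth)
  Then exactly 0 of the three are knights.
  Counting Olga, Carol: 1 knight(s) so far. Need -1 more → impossible.
Case 2: Olga is a Knave (lies)
  Then the count is NOT 0.
  If Mia = Knave, count = 0 = 0 → claim would be true, contradicts lie.
  If Mia = Knight, count = 1 ≠ 0 → lie confirmed ✓

Mia is a Knight.

Knight


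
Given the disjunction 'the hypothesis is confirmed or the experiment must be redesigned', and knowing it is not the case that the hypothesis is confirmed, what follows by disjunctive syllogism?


Disjunctive syllogism: P ∨ Q, ¬P ⊢ Q
Disjunction: the hypothesis is confirmed ∨ the experiment must be redesigned
We know it is not the case that the hypothesis is confirmed.
By disjunctive syllogism, the other disjunct must be true.

The experiment must be redesigned


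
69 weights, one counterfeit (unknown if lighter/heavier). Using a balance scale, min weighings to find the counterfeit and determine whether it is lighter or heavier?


Let n = 69. 138 possibilities (n weights × lighter/heavier); each weighing has 3 outcomes.
Bound for k weighings: say the first weighing puts j weights on each pan. If it tips, the 2j weighed weights remain suspects (each with a known direction) and k-1 weighings give 3^(k-1) outcomes; 3^(k-1) is odd, so 2j ≤ 3^(k-1) - 1. If it balances, the n - 2j unweighed weights remain with direction unknown: 2(n - 2j) ≤ 3^(k-1) - 1 by the same parity argument. Adding, n ≤ (3^(k-1) - 1) + (3^(k-1) - 1)/2 = (3^k - 3)/2, and the classical three-group strategy achieves this (3 weights in 2 weighings, 12 in 3, 39 in 4, 120 in 5).
So we need the smallest k with (3^k - 3)/2 ≥ 69.
k = 4: (3^4 - 3)/2 = 39 < 69 ✗
k = 5: (3^5 - 3)/2 = 120 ≥ 69 ✓

5


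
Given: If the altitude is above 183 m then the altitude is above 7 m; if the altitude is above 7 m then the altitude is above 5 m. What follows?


Hypothetical syllogism: P → Q, Q → R ⊢ P → R
Premise 1: the altitude is above 183 m → the altitude is above 7 m
Premise 2: the altitude is above 7 m → the altitude is above 5 m
Chain the implications: the middle term (the altitude is above 7 m) links the two.
Conclusion: If the altitude is above 183 m, then the altitude is above 5 m.

If the altitude is above 183 m, then the altitude is above 5 m.


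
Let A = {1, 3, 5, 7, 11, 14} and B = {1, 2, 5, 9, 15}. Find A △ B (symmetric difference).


A = {1, 3, 5, 7, 11, 14}
B = {1, 2, 5, 9, 15}
Operation: symmetric difference
In A only: [3, 7, 11, 14], in B only: [2, 9, 15]

{2, 3, 7, 9, 11, 14, 15}


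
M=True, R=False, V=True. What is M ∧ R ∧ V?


M = True, R = False, V = True
Expression: M ∧ R ∧ V
Step 1: M ∧ R = True AND False = False
Step 2: (False) ∧ V = False AND True = False

False


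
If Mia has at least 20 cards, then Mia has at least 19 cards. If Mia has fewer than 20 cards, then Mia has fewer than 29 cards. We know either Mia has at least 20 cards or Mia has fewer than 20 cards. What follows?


Constructive dilemma: (P → Q) ∧ (R → S), P ∨ R ⊢ Q ∨ S
Premise 1: Mia has at least 20 cards → Mia has at least 19 cards
Premise 2: Mia has fewer than 20 cards → Mia has fewer than 29 cards
Premise 3: Mia has at least 20 cards ∨ Mia has fewer than 20 cards
Case 1: Assuming Mia has at least 20 cards, then by Premise 1, Mia has at least 19 cards.
Case 2: Assuming Mia has fewer than 20 cards, then by Premise 2, Mia has fewer than 29 cards.
Since one of Mia has at least 20 cards or Mia has fewer than 20 cards must hold, we get Mia has at least 19 cards or Mia has fewer than 29 cards.

Mia has at least 19 cards or Mia has fewer than 29 cards.


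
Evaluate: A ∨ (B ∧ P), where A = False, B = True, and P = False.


A = False, B = True, P = False
Step 1: B ∧ P = True AND False = False
Step 2: A ∨ False = False OR False = False
AND evaluated first (higher precedence); then OR applied.

False


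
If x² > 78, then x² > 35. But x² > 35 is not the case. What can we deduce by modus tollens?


Modus tollens: P → Q, ¬Q ⊢ ¬P
P: x² > 78
Q: x² > 35
We have P → Q and Q is false.
By modus tollens, P must be false.

It is not the case that x² > 78


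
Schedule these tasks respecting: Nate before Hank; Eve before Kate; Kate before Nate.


Constraints: Nate before Hank; Eve before Kate; Kate before Nate
Method: repeatedly schedule the remaining task that has no remaining task required before it.
  Step 1: remaining {Nate, Hank, Kate, Eve}; every task except Eve still has a predecessor pending → schedule Eve.
  Step 2: remaining {Nate, Hank, Kate}; every task except Kate still has a predecessor pending → schedule Kate.
  Step 3: remaining {Nate, Hank}; every task except Nate still has a predecessor pending → schedule Nate.
  Step 4: only Hank remains → schedule Hank.
Resulting order:

Eve → Kate → Nate → Hank


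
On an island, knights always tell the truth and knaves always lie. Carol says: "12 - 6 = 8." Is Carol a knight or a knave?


Statement: "12 - 6 = 8."
Actual: 12 - 6 = 6
Claimed: 8
Statement is FALSE → Carol lies → Knave

Knave


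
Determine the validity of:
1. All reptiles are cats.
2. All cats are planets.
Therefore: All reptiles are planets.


Premise 1: All reptiles are cats.
Premise 2: All cats are planets.
Conclusion: All reptiles are planets.
Barbara syllogism (AAA-1): All A are B, All B are C → All A are C.
Middle term (cats) distributed in premise 2.

Valid


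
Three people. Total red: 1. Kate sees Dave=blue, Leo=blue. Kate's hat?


Total red = 1, seen red = 0
Own red = 1 - 0 = 1
Kate's hat is red.

red


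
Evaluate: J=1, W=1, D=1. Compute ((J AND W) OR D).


J AND W = 1&1 = 1
1 OR 1 = 1

1


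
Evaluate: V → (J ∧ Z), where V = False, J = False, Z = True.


V = False, J = False, Z = True
Step 1: J ∧ Z = False AND True = False
Step 2: V → (False): false only when V=True and consequent=False.
Result: True

True


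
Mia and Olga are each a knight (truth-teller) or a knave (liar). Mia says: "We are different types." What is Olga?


Mia says: "We are different types."
Case 1: Mia is a Knight (truth-teller)
  Statement is true → they ARE different → Olga is a Knave
Case 2: Mia is a Knave (liar)
  Statement is false → they are NOT different → Olga is a Knave
In both cases, Olga is a Knave.

Knave


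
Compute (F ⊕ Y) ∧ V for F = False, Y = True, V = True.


F = False, Y = True, V = True
Step 1: F ⊕ Y = False XOR True = True
Step 2: True ∧ V = True AND True = True
XOR true when exactly one of F,Y is true; then AND with V.

True


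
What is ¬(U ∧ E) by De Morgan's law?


De Morgan's law: ¬(P ∧ Q) ≡ ¬P ∨ ¬Q
¬(U ∧ E) = ¬U ∨ ¬E

¬U ∨ ¬E


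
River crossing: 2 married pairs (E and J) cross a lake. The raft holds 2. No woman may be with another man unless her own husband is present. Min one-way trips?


Label couples E and J.
1. WE+WJ → (far: WE,WJ; near: HE,HJ)
2. WE ←   (far: WJ; near: HE,HJ,WE)
3. HE+HJ → (far: HE,HJ,WJ; near: WE)
4. HE ←   (far: HJ,WJ; near: HE,WE)  — HE returns, since WE is alone on near bank
5. HE+WE → (far: all four; near: empty)
Every state respects the constraint.
Minimum trips = 5

5


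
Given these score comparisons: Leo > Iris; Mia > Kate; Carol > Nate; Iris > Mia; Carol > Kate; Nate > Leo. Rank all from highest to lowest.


Constraints: Leo > Iris; Mia > Kate; Carol > Nate; Iris > Mia; Carol > Kate; Nate > Leo
Method: at each step, the next-highest is the one remaining person who never appears on the smaller side of a constraint between remaining people.
  Step 1: remaining {Kate, Leo, Iris, Carol, Mia, Nate}; on the smaller side: {Kate, Leo, Iris, Mia, Nate} → Carol is next (Carol > Nate; Carol > Kate).
  Step 2: remaining {Kate, Leo, Iris, Mia, Nate}; on the smaller side: {Kate, Leo, Iris, Mia} → Nate is next (Nate > Leo).
  Step 3: remaining {Kate, Leo, Iris, Mia}; on the smaller side: {Kate, Iris, Mia} → Leo is next (Leo > Iris).
  Step 4: remaining {Kate, Iris, Mia}; on the smaller side: {Kate, Mia} → Iris is next (Iris > Mia).
  Step 5: remaining {Kate, Mia}; on the smaller side: {Kate} → Mia is next (Mia > Kate).
  Step 6: only Kate remains → lowest.
Final ranking (highest to lowest):

Carol > Nate > Leo > Iris > Mia > Kate


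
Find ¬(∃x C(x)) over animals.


Original: ∃x C(x)
Rule: ¬∀→∃, ¬∃→∀, negate predicate.
Negation: ∀x ¬C(x)

∀x ¬C(x)


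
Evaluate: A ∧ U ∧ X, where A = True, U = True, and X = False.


A = True, U = True, X = False
Step 1: A ∧ U = True AND True = True
Step 2: (True) ∧ X = (True) AND False = False
AND is true only when ALL operands are true.

False


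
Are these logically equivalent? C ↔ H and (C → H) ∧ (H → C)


Expression 1: C ↔ H
Expression 2: (C → H) ∧ (H → C)
Truth table (C H | Expr1 Expr2):
  T T |   T     T
  T F |   F     F
  F T |   F     F
  F F |   T     T
All 4 rows agree, so the expressions are logically equivalent.

Yes


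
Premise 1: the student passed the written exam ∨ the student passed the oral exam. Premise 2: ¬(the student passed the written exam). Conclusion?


Disjunctive syllogism: P ∨ Q, ¬P ⊢ Q
Disjunction: the student passed the written exam ∨ the student passed the oral exam
We know it is not the case that the student passed the written exam.
By disjunctive syllogism, the other disjunct must be true.

The student passed the oral exam
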